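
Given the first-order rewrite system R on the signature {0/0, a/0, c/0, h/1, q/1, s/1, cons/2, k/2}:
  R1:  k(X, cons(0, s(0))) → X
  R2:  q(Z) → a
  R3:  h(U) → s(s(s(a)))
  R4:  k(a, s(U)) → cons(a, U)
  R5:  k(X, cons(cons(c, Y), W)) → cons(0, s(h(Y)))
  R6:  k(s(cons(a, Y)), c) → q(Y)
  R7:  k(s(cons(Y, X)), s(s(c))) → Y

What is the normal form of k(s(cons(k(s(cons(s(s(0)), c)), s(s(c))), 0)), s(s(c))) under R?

s(s(0))

1. k(s(cons(k(s(cons(s(s(0)), c)), s(s(c))), 0)), s(s(c)))  →  k(s(cons(s(s(0)), c)), s(s(c)))   [R7 at ε]
2. k(s(cons(s(s(0)), c)), s(s(c)))  →  s(s(0))   [R7 at ε]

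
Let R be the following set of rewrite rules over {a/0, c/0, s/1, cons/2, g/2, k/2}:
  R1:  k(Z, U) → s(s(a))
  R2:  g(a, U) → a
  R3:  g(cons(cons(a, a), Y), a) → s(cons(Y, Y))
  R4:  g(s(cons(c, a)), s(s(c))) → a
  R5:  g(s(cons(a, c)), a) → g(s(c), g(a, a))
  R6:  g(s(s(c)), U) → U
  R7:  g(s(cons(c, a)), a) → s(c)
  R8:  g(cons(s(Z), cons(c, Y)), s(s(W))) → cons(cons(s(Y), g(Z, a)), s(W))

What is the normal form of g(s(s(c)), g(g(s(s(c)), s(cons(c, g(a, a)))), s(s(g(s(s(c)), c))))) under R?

1. g(s(s(c)), g(g(s(s(c)), s(cons(c, g(a, a)))), s(s(g(s(s(c)), c)))))  →  g(g(s(s(c)), s(cons(c, g(a, a)))), s(s(g(s(s(c)), c))))   [R6 at ε]
2. g(g(s(s(c)), s(cons(c, g(a, a)))), s(s(g(s(s(c)), c))))  →  g(s(cons(c, g(a, a))), s(s(g(s(s(c)), c))))   [R6 at 1]
3. g(s(cons(c, g(a, a))), s(s(g(s(s(c)), c))))  →  g(s(cons(c, a)), s(s(g(s(s(c)), c))))   [R2 at 1.1.2]
4. g(s(cons(c, a)), s(s(g(s(s(c)), c))))  →  g(s(cons(c, a)), s(s(c)))   [R6 at 2.1.1]
5. g(s(cons(c, a)), s(s(c)))  →  a   [R4 at ε]

a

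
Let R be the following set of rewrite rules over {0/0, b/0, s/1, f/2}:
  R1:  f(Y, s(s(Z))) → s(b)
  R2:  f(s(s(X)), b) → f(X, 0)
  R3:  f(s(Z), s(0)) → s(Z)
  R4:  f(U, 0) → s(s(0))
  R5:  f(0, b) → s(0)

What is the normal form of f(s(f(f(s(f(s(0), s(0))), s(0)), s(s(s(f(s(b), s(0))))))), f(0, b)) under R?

s(s(b))

1. f(s(f(f(s(f(s(0), s(0))), s(0)), s(s(s(f(s(b), s(0))))))), f(0, b))  →  f(s(s(b)), f(0, b))   [R1 at 1.1]
2. f(s(s(b)), f(0, b))  →  f(s(s(b)), s(0))   [R5 at 2]
3. f(s(s(b)), s(0))  →  s(s(b))   [R3 at ε]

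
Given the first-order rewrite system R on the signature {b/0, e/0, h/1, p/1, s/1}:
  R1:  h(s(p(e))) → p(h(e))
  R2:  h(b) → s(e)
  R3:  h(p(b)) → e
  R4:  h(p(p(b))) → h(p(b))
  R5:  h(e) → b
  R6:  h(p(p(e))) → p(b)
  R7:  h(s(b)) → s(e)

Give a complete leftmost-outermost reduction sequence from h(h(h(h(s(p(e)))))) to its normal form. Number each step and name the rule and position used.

1. h(h(h(h(s(p(e))))))  →  h(h(h(p(h(e)))))   [R1 at 1.1.1]
2. h(h(h(p(h(e)))))  →  h(h(h(p(b))))   [R5 at 1.1.1.1]
3. h(h(h(p(b))))  →  h(h(e))   [R3 at 1.1]
4. h(h(e))  →  h(b)   [R5 at 1]
5. h(b)  →  s(e)   [R2 at ε]

s(e)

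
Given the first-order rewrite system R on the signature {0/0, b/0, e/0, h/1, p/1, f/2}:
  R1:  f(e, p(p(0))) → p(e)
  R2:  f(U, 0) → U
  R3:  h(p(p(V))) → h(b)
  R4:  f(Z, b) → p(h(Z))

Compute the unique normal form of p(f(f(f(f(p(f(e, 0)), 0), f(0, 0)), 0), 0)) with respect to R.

1. p(f(f(f(f(p(f(e, 0)), 0), f(0, 0)), 0), 0))  →  p(f(f(f(p(f(e, 0)), 0), f(0, 0)), 0))   [R2 at 1]
2. p(f(f(f(p(f(e, 0)), 0), f(0, 0)), 0))  →  p(f(f(p(f(e, 0)), 0), f(0, 0)))   [R2 at 1]
3. p(f(f(p(f(e, 0)), 0), f(0, 0)))  →  p(f(p(f(e, 0)), f(0, 0)))   [R2 at 1.1]
4. p(f(p(f(e, 0)), f(0, 0)))  →  p(f(p(e), f(0, 0)))   [R2 at 1.1.1]
5. p(f(p(e), f(0, 0)))  →  p(f(p(e), 0))   [R2 at 1.2]
6. p(f(p(e), 0))  →  p(p(e))   [R2 at 1]

p(p(e))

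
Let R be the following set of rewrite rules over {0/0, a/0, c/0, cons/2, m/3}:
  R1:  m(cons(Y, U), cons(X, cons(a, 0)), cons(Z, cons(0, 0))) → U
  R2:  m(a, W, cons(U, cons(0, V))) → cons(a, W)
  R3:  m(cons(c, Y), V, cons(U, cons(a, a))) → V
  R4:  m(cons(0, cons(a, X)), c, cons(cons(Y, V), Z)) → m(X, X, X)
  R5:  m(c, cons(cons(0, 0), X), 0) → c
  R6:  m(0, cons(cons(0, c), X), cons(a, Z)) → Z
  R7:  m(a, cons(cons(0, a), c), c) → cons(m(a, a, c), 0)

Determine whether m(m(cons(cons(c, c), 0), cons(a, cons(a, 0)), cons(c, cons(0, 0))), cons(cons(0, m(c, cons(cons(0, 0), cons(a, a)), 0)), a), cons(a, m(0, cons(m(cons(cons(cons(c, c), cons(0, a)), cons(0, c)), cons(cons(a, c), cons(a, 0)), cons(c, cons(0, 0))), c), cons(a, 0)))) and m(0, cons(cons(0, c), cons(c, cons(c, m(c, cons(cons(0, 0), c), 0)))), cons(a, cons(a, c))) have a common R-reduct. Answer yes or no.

Reduce t₁ = m(m(cons(cons(c, c), 0), cons(a, cons(a, 0)), cons(c, cons(0, 0))), cons(cons(0, m(c, cons(cons(0, 0), cons(a, a)), 0)), a), cons(a, m(0, cons(m(cons(cons(cons(c, c), cons(0, a)), cons(0, c)), cons(cons(a, c), cons(a, 0)), cons(c, cons(0, 0))), c), cons(a, 0)))):
1. m(m(cons(cons(c, c), 0), cons(a, cons(a, 0)), cons(c, cons(0, 0))), cons(cons(0, m(c, cons(cons(0, 0), cons(a, a)), 0)), a), cons(a, m(0, cons(m(cons(cons(cons(c, c), cons(0, a)), cons(0, c)), cons(cons(a, c), cons(a, 0)), cons(c, cons(0, 0))), c), cons(a, 0))))  →  m(0, cons(cons(0, m(c, cons(cons(0, 0), cons(a, a)), 0)), a), cons(a, m(0, cons(m(cons(cons(cons(c, c), cons(0, a)), cons(0, c)), cons(cons(a, c), cons(a, 0)), cons(c, cons(0, 0))), c), cons(a, 0))))   [R1 at 1]
2. m(0, cons(cons(0, m(c, cons(cons(0, 0), cons(a, a)), 0)), a), cons(a, m(0, cons(m(cons(cons(cons(c, c), cons(0, a)), cons(0, c)), cons(cons(a, c), cons(a, 0)), cons(c, cons(0, 0))), c), cons(a, 0))))  →  m(0, cons(cons(0, c), a), cons(a, m(0, cons(m(cons(cons(cons(c, c), cons(0, a)), cons(0, c)), cons(cons(a, c), cons(a, 0)), cons(c, cons(0, 0))), c), cons(a, 0))))   [R5 at 2.1.2]
3. m(0, cons(cons(0, c), a), cons(a, m(0, cons(m(cons(cons(cons(c, c), cons(0, a)), cons(0, c)), cons(cons(a, c), cons(a, 0)), cons(c, cons(0, 0))), c), cons(a, 0))))  →  m(0, cons(m(cons(cons(cons(c, c), cons(0, a)), cons(0, c)), cons(cons(a, c), cons(a, 0)), cons(c, cons(0, 0))), c), cons(a, 0))   [R6 at ε]
4. m(0, cons(m(cons(cons(cons(c, c), cons(0, a)), cons(0, c)), cons(cons(a, c), cons(a, 0)), cons(c, cons(0, 0))), c), cons(a, 0))  →  m(0, cons(cons(0, c), c), cons(a, 0))   [R1 at 2.1]
5. m(0, cons(cons(0, c), c), cons(a, 0))  →  0   [R6 at ε]

Reduce t₂ = m(0, cons(cons(0, c), cons(c, cons(c, m(c, cons(cons(0, 0), c), 0)))), cons(a, cons(a, c))):
1. m(0, cons(cons(0, c), cons(c, cons(c, m(c, cons(cons(0, 0), c), 0)))), cons(a, cons(a, c)))  →  cons(a, c)   [R6 at ε]

no — NF(t₁) = 0, NF(t₂) = cons(a, c)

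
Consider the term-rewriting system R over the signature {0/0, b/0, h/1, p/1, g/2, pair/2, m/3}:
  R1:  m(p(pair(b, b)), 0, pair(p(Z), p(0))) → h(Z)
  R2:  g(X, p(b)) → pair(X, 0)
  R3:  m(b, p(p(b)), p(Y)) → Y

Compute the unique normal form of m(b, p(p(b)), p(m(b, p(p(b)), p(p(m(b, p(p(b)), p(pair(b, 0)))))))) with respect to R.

1. m(b, p(p(b)), p(m(b, p(p(b)), p(p(m(b, p(p(b)), p(pair(b, 0))))))))  →  m(b, p(p(b)), p(p(m(b, p(p(b)), p(pair(b, 0))))))   [R3 at ε]
2. m(b, p(p(b)), p(p(m(b, p(p(b)), p(pair(b, 0))))))  →  p(m(b, p(p(b)), p(pair(b, 0))))   [R3 at ε]
3. p(m(b, p(p(b)), p(pair(b, 0))))  →  p(pair(b, 0))   [R3 at 1]

p(pair(b, 0))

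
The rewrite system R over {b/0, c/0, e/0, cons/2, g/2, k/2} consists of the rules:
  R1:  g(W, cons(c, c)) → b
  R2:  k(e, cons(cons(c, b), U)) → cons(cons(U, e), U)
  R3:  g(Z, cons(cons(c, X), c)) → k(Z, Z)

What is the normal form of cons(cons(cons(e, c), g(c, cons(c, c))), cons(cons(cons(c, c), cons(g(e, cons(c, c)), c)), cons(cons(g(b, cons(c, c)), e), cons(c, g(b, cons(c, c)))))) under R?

1. cons(cons(cons(e, c), g(c, cons(c, c))), cons(cons(cons(c, c), cons(g(e, cons(c, c)), c)), cons(cons(g(b, cons(c, c)), e), cons(c, g(b, cons(c, c))))))  →  cons(cons(cons(e, c), b), cons(cons(cons(c, c), cons(g(e, cons(c, c)), c)), cons(cons(g(b, cons(c, c)), e), cons(c, g(b, cons(c, c))))))   [R1 at 1.2]
2. cons(cons(cons(e, c), b), cons(cons(cons(c, c), cons(g(e, cons(c, c)), c)), cons(cons(g(b, cons(c, c)), e), cons(c, g(b, cons(c, c))))))  →  cons(cons(cons(e, c), b), cons(cons(cons(c, c), cons(b, c)), cons(cons(g(b, cons(c, c)), e), cons(c, g(b, cons(c, c))))))   [R1 at 2.1.2.1]
3. cons(cons(cons(e, c), b), cons(cons(cons(c, c), cons(b, c)), cons(cons(g(b, cons(c, c)), e), cons(c, g(b, cons(c, c))))))  →  cons(cons(cons(e, c), b), cons(cons(cons(c, c), cons(b, c)), cons(cons(b, e), cons(c, g(b, cons(c, c))))))   [R1 at 2.2.1.1]
4. cons(cons(cons(e, c), b), cons(cons(cons(c, c), cons(b, c)), cons(cons(b, e), cons(c, g(b, cons(c, c))))))  →  cons(cons(cons(e, c), b), cons(cons(cons(c, c), cons(b, c)), cons(cons(b, e), cons(c, b))))   [R1 at 2.2.2.2]

cons(cons(cons(e, c), b), cons(cons(cons(c, c), cons(b, c)), cons(cons(b, e), cons(c, b))))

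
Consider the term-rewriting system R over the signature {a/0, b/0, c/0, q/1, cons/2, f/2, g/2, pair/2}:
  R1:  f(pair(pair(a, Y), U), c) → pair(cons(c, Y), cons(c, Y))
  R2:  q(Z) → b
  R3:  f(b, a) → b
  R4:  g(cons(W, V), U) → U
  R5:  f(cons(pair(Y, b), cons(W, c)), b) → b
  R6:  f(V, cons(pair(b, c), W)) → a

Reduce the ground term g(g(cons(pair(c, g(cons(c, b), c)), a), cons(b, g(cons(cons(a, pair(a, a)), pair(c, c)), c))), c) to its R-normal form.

c

1. g(g(cons(pair(c, g(cons(c, b), c)), a), cons(b, g(cons(cons(a, pair(a, a)), pair(c, c)), c))), c)  →  g(cons(b, g(cons(cons(a, pair(a, a)), pair(c, c)), c)), c)   [R4 at 1]
2. g(cons(b, g(cons(cons(a, pair(a, a)), pair(c, c)), c)), c)  →  c   [R4 at ε]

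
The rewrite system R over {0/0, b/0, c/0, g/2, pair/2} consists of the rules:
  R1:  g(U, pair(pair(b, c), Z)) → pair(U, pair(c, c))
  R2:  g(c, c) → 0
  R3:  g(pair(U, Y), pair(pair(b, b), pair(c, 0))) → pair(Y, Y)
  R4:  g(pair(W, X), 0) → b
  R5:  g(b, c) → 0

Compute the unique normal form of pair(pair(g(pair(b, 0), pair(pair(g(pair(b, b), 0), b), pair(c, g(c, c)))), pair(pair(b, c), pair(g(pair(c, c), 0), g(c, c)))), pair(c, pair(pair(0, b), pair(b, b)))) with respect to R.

pair(pair(pair(0, 0), pair(pair(b, c), pair(b, 0))), pair(c, pair(pair(0, b), pair(b, b))))

1. pair(pair(g(pair(b, 0), pair(pair(g(pair(b, b), 0), b), pair(c, g(c, c)))), pair(pair(b, c), pair(g(pair(c, c), 0), g(c, c)))), pair(c, pair(pair(0, b), pair(b, b))))  →  pair(pair(g(pair(b, 0), pair(pair(b, b), pair(c, g(c, c)))), pair(pair(b, c), pair(g(pair(c, c), 0), g(c, c)))), pair(c, pair(pair(0, b), pair(b, b))))   [R4 at 1.1.2.1.1]
2. pair(pair(g(pair(b, 0), pair(pair(b, b), pair(c, g(c, c)))), pair(pair(b, c), pair(g(pair(c, c), 0), g(c, c)))), pair(c, pair(pair(0, b), pair(b, b))))  →  pair(pair(g(pair(b, 0), pair(pair(b, b), pair(c, 0))), pair(pair(b, c), pair(g(pair(c, c), 0), g(c, c)))), pair(c, pair(pair(0, b), pair(b, b))))   [R2 at 1.1.2.2.2]
3. pair(pair(g(pair(b, 0), pair(pair(b, b), pair(c, 0))), pair(pair(b, c), pair(g(pair(c, c), 0), g(c, c)))), pair(c, pair(pair(0, b), pair(b, b))))  →  pair(pair(pair(0, 0), pair(pair(b, c), pair(g(pair(c, c), 0), g(c, c)))), pair(c, pair(pair(0, b), pair(b, b))))   [R3 at 1.1]
4. pair(pair(pair(0, 0), pair(pair(b, c), pair(g(pair(c, c), 0), g(c, c)))), pair(c, pair(pair(0, b), pair(b, b))))  →  pair(pair(pair(0, 0), pair(pair(b, c), pair(b, g(c, c)))), pair(c, pair(pair(0, b), pair(b, b))))   [R4 at 1.2.2.1]
5. pair(pair(pair(0, 0), pair(pair(b, c), pair(b, g(c, c)))), pair(c, pair(pair(0, b), pair(b, b))))  →  pair(pair(pair(0, 0), pair(pair(b, c), pair(b, 0))), pair(c, pair(pair(0, b), pair(b, b))))   [R2 at 1.2.2.2]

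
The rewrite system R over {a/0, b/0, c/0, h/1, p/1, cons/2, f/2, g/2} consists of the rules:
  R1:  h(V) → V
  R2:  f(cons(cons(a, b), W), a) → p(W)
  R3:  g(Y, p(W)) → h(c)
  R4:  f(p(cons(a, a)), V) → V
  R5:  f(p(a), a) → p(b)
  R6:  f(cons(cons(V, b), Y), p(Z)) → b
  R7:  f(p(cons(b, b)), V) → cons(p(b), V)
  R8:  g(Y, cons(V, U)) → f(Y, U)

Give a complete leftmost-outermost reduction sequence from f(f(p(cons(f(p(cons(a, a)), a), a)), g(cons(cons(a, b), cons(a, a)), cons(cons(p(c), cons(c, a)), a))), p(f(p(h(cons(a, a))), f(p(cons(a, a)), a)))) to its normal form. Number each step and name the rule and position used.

p(a)

1. f(f(p(cons(f(p(cons(a, a)), a), a)), g(cons(cons(a, b), cons(a, a)), cons(cons(p(c), cons(c, a)), a))), p(f(p(h(cons(a, a))), f(p(cons(a, a)), a))))  →  f(f(p(cons(a, a)), g(cons(cons(a, b), cons(a, a)), cons(cons(p(c), cons(c, a)), a))), p(f(p(h(cons(a, a))), f(p(cons(a, a)), a))))   [R4 at 1.1.1.1]
2. f(f(p(cons(a, a)), g(cons(cons(a, b), cons(a, a)), cons(cons(p(c), cons(c, a)), a))), p(f(p(h(cons(a, a))), f(p(cons(a, a)), a))))  →  f(g(cons(cons(a, b), cons(a, a)), cons(cons(p(c), cons(c, a)), a)), p(f(p(h(cons(a, a))), f(p(cons(a, a)), a))))   [R4 at 1]
3. f(g(cons(cons(a, b), cons(a, a)), cons(cons(p(c), cons(c, a)), a)), p(f(p(h(cons(a, a))), f(p(cons(a, a)), a))))  →  f(f(cons(cons(a, b), cons(a, a)), a), p(f(p(h(cons(a, a))), f(p(cons(a, a)), a))))   [R8 at 1]
4. f(f(cons(cons(a, b), cons(a, a)), a), p(f(p(h(cons(a, a))), f(p(cons(a, a)), a))))  →  f(p(cons(a, a)), p(f(p(h(cons(a, a))), f(p(cons(a, a)), a))))   [R2 at 1]
5. f(p(cons(a, a)), p(f(p(h(cons(a, a))), f(p(cons(a, a)), a))))  →  p(f(p(h(cons(a, a))), f(p(cons(a, a)), a)))   [R4 at ε]
6. p(f(p(h(cons(a, a))), f(p(cons(a, a)), a)))  →  p(f(p(cons(a, a)), f(p(cons(a, a)), a)))   [R1 at 1.1.1]
7. p(f(p(cons(a, a)), f(p(cons(a, a)), a)))  →  p(f(p(cons(a, a)), a))   [R4 at 1]
8. p(f(p(cons(a, a)), a))  →  p(a)   [R4 at 1]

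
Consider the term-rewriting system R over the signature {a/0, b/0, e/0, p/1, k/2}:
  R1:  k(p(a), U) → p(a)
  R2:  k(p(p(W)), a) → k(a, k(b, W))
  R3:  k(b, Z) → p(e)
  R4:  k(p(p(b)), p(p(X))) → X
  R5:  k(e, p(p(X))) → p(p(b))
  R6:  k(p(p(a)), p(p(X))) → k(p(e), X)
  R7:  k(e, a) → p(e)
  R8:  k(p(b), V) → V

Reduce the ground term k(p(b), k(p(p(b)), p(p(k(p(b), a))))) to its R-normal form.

1. k(p(b), k(p(p(b)), p(p(k(p(b), a)))))  →  k(p(p(b)), p(p(k(p(b), a))))   [R8 at ε]
2. k(p(p(b)), p(p(k(p(b), a))))  →  k(p(b), a)   [R4 at ε]
3. k(p(b), a)  →  a   [R8 at ε]

a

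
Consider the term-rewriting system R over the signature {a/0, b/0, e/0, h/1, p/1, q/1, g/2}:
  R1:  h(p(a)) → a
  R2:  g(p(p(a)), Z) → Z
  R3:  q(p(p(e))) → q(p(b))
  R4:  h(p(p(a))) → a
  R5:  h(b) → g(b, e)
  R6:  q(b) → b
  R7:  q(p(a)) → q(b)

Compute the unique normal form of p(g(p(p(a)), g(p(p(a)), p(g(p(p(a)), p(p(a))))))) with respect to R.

1. p(g(p(p(a)), g(p(p(a)), p(g(p(p(a)), p(p(a)))))))  →  p(g(p(p(a)), p(g(p(p(a)), p(p(a))))))   [R2 at 1]
2. p(g(p(p(a)), p(g(p(p(a)), p(p(a))))))  →  p(p(g(p(p(a)), p(p(a)))))   [R2 at 1]
3. p(p(g(p(p(a)), p(p(a)))))  →  p(p(p(p(a))))   [R2 at 1.1]

p(p(p(p(a))))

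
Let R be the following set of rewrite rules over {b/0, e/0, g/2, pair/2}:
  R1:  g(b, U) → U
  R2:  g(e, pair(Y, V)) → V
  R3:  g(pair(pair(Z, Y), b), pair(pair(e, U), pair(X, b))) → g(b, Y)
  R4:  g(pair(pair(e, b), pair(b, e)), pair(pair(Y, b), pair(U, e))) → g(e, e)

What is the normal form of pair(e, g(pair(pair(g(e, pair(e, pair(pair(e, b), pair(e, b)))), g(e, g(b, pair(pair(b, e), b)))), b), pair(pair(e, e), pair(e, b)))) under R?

1. pair(e, g(pair(pair(g(e, pair(e, pair(pair(e, b), pair(e, b)))), g(e, g(b, pair(pair(b, e), b)))), b), pair(pair(e, e), pair(e, b))))  →  pair(e, g(b, g(e, g(b, pair(pair(b, e), b)))))   [R3 at 2]
2. pair(e, g(b, g(e, g(b, pair(pair(b, e), b)))))  →  pair(e, g(e, g(b, pair(pair(b, e), b))))   [R1 at 2]
3. pair(e, g(e, g(b, pair(pair(b, e), b))))  →  pair(e, g(e, pair(pair(b, e), b)))   [R1 at 2.2]
4. pair(e, g(e, pair(pair(b, e), b)))  →  pair(e, b)   [R2 at 2]

pair(e, b)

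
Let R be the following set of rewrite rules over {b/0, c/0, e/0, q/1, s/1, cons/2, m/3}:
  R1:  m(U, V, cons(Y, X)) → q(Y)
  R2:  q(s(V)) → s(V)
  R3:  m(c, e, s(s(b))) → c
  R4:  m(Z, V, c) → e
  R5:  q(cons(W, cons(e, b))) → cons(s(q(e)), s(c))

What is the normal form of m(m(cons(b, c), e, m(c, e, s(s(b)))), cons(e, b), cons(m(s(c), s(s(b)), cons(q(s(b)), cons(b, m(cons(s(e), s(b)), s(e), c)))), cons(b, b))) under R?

1. m(m(cons(b, c), e, m(c, e, s(s(b)))), cons(e, b), cons(m(s(c), s(s(b)), cons(q(s(b)), cons(b, m(cons(s(e), s(b)), s(e), c)))), cons(b, b)))  →  q(m(s(c), s(s(b)), cons(q(s(b)), cons(b, m(cons(s(e), s(b)), s(e), c)))))   [R1 at ε]
2. q(m(s(c), s(s(b)), cons(q(s(b)), cons(b, m(cons(s(e), s(b)), s(e), c)))))  →  q(q(q(s(b))))   [R1 at 1]
3. q(q(q(s(b))))  →  q(q(s(b)))   [R2 at 1.1]
4. q(q(s(b)))  →  q(s(b))   [R2 at 1]
5. q(s(b))  →  s(b)   [R2 at ε]

s(b)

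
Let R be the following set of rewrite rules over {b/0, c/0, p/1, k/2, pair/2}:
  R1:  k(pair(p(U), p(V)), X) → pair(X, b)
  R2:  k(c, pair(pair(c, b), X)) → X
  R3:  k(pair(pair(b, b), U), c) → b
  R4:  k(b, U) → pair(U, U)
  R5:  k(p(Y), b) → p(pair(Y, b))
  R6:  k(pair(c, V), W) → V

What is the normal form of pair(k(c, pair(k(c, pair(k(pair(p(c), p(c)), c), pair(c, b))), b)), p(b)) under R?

1. pair(k(c, pair(k(c, pair(k(pair(p(c), p(c)), c), pair(c, b))), b)), p(b))  →  pair(k(c, pair(k(c, pair(pair(c, b), pair(c, b))), b)), p(b))   [R1 at 1.2.1.2.1]
2. pair(k(c, pair(k(c, pair(pair(c, b), pair(c, b))), b)), p(b))  →  pair(k(c, pair(pair(c, b), b)), p(b))   [R2 at 1.2.1]
3. pair(k(c, pair(pair(c, b), b)), p(b))  →  pair(b, p(b))   [R2 at 1]

pair(b, p(b))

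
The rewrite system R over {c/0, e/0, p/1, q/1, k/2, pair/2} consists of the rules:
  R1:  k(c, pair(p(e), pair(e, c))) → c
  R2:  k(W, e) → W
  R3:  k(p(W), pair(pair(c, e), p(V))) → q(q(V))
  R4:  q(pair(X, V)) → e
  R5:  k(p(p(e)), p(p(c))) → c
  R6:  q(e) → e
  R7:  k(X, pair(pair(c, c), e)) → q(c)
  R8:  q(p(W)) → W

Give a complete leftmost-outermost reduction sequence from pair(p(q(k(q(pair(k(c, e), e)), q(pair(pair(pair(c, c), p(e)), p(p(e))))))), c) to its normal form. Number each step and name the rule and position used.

pair(p(e), c)

1. pair(p(q(k(q(pair(k(c, e), e)), q(pair(pair(pair(c, c), p(e)), p(p(e))))))), c)  →  pair(p(q(k(e, q(pair(pair(pair(c, c), p(e)), p(p(e))))))), c)   [R4 at 1.1.1.1]
2. pair(p(q(k(e, q(pair(pair(pair(c, c), p(e)), p(p(e))))))), c)  →  pair(p(q(k(e, e))), c)   [R4 at 1.1.1.2]
3. pair(p(q(k(e, e))), c)  →  pair(p(q(e)), c)   [R2 at 1.1.1]
4. pair(p(q(e)), c)  →  pair(p(e), c)   [R6 at 1.1]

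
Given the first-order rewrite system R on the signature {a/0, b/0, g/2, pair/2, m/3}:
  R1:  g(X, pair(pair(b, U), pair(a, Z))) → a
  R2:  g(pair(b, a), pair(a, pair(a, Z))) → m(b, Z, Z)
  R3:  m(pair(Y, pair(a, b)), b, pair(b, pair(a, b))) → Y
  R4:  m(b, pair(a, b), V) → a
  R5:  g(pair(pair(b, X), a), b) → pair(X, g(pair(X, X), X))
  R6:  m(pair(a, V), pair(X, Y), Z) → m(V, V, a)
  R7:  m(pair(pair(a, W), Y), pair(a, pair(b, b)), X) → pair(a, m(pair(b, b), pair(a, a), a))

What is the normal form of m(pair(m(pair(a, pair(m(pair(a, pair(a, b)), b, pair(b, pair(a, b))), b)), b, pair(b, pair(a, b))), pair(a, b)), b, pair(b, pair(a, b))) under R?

a

1. m(pair(m(pair(a, pair(m(pair(a, pair(a, b)), b, pair(b, pair(a, b))), b)), b, pair(b, pair(a, b))), pair(a, b)), b, pair(b, pair(a, b)))  →  m(pair(a, pair(m(pair(a, pair(a, b)), b, pair(b, pair(a, b))), b)), b, pair(b, pair(a, b)))   [R3 at ε]
2. m(pair(a, pair(m(pair(a, pair(a, b)), b, pair(b, pair(a, b))), b)), b, pair(b, pair(a, b)))  →  m(pair(a, pair(a, b)), b, pair(b, pair(a, b)))   [R3 at 1.2.1]
3. m(pair(a, pair(a, b)), b, pair(b, pair(a, b)))  →  a   [R3 at ε]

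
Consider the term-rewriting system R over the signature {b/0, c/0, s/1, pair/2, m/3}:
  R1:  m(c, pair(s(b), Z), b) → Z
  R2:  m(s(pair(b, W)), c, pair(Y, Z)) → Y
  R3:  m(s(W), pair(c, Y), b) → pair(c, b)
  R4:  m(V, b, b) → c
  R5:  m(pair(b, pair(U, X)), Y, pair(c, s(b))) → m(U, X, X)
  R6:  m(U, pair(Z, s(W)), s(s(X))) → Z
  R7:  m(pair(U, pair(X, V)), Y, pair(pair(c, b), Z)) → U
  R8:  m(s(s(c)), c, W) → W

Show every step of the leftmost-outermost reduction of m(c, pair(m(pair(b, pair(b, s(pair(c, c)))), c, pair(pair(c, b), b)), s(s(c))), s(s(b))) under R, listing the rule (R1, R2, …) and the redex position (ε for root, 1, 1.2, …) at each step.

b

1. m(c, pair(m(pair(b, pair(b, s(pair(c, c)))), c, pair(pair(c, b), b)), s(s(c))), s(s(b)))  →  m(pair(b, pair(b, s(pair(c, c)))), c, pair(pair(c, b), b))   [R6 at ε]
2. m(pair(b, pair(b, s(pair(c, c)))), c, pair(pair(c, b), b))  →  b   [R7 at ε]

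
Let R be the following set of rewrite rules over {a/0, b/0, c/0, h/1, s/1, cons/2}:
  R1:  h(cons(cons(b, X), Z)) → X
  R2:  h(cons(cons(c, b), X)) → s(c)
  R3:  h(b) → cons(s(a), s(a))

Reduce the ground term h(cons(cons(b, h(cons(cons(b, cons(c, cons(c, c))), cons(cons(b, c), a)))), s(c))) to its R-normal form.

cons(c, cons(c, c))

1. h(cons(cons(b, h(cons(cons(b, cons(c, cons(c, c))), cons(cons(b, c), a)))), s(c)))  →  h(cons(cons(b, cons(c, cons(c, c))), cons(cons(b, c), a)))   [R1 at ε]
2. h(cons(cons(b, cons(c, cons(c, c))), cons(cons(b, c), a)))  →  cons(c, cons(c, c))   [R1 at ε]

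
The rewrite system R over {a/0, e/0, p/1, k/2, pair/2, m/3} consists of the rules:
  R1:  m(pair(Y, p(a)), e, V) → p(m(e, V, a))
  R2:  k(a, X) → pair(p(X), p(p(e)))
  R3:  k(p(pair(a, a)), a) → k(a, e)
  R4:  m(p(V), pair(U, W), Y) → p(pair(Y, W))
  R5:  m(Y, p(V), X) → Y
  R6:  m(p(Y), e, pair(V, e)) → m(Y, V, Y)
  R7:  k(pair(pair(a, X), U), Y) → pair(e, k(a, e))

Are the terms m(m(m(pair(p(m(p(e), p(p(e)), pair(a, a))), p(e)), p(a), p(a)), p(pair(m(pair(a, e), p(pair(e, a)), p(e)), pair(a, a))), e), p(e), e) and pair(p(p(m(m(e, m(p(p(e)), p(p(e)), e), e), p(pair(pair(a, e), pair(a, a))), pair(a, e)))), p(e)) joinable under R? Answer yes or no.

Reduce t₁ = m(m(m(pair(p(m(p(e), p(p(e)), pair(a, a))), p(e)), p(a), p(a)), p(pair(m(pair(a, e), p(pair(e, a)), p(e)), pair(a, a))), e), p(e), e):
1. m(m(m(pair(p(m(p(e), p(p(e)), pair(a, a))), p(e)), p(a), p(a)), p(pair(m(pair(a, e), p(pair(e, a)), p(e)), pair(a, a))), e), p(e), e)  →  m(m(pair(p(m(p(e), p(p(e)), pair(a, a))), p(e)), p(a), p(a)), p(pair(m(pair(a, e), p(pair(e, a)), p(e)), pair(a, a))), e)   [R5 at ε]
2. m(m(pair(p(m(p(e), p(p(e)), pair(a, a))), p(e)), p(a), p(a)), p(pair(m(pair(a, e), p(pair(e, a)), p(e)), pair(a, a))), e)  →  m(pair(p(m(p(e), p(p(e)), pair(a, a))), p(e)), p(a), p(a))   [R5 at ε]
3. m(pair(p(m(p(e), p(p(e)), pair(a, a))), p(e)), p(a), p(a))  →  pair(p(m(p(e), p(p(e)), pair(a, a))), p(e))   [R5 at ε]
4. pair(p(m(p(e), p(p(e)), pair(a, a))), p(e))  →  pair(p(p(e)), p(e))   [R5 at 1.1]

Reduce t₂ = pair(p(p(m(m(e, m(p(p(e)), p(p(e)), e), e), p(pair(pair(a, e), pair(a, a))), pair(a, e)))), p(e)):
1. pair(p(p(m(m(e, m(p(p(e)), p(p(e)), e), e), p(pair(pair(a, e), pair(a, a))), pair(a, e)))), p(e))  →  pair(p(p(m(e, m(p(p(e)), p(p(e)), e), e))), p(e))   [R5 at 1.1.1]
2. pair(p(p(m(e, m(p(p(e)), p(p(e)), e), e))), p(e))  →  pair(p(p(m(e, p(p(e)), e))), p(e))   [R5 at 1.1.1.2]
3. pair(p(p(m(e, p(p(e)), e))), p(e))  →  pair(p(p(e)), p(e))   [R5 at 1.1.1]

yes — NF(t₁) = pair(p(p(e)), p(e)), NF(t₂) = pair(p(p(e)), p(e))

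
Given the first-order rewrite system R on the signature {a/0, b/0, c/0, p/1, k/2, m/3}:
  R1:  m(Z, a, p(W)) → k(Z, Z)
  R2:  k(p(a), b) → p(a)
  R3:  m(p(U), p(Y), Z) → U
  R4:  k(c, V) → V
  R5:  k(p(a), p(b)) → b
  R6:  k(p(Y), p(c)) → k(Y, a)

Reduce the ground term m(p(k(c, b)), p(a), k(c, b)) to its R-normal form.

b

1. m(p(k(c, b)), p(a), k(c, b))  →  k(c, b)   [R3 at ε]
2. k(c, b)  →  b   [R4 at ε]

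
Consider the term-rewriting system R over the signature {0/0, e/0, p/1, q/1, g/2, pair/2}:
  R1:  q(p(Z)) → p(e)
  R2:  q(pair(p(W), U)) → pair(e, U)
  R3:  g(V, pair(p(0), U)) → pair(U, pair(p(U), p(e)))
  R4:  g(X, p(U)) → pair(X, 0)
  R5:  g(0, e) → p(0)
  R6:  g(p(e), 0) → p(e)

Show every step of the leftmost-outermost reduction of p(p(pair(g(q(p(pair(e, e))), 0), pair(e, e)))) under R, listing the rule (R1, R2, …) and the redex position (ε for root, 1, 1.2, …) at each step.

1. p(p(pair(g(q(p(pair(e, e))), 0), pair(e, e))))  →  p(p(pair(g(p(e), 0), pair(e, e))))   [R1 at 1.1.1.1]
2. p(p(pair(g(p(e), 0), pair(e, e))))  →  p(p(pair(p(e), pair(e, e))))   [R6 at 1.1.1]

p(p(pair(p(e), pair(e, e))))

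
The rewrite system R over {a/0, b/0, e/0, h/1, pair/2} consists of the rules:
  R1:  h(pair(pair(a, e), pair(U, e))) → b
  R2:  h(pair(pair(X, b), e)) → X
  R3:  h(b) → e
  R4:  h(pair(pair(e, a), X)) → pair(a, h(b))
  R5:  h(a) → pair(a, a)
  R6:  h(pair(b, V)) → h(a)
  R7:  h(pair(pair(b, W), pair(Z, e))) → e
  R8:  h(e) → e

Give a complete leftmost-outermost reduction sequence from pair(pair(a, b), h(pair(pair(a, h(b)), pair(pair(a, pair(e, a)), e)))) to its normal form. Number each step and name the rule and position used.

1. pair(pair(a, b), h(pair(pair(a, h(b)), pair(pair(a, pair(e, a)), e))))  →  pair(pair(a, b), h(pair(pair(a, e), pair(pair(a, pair(e, a)), e))))   [R3 at 2.1.1.2]
2. pair(pair(a, b), h(pair(pair(a, e), pair(pair(a, pair(e, a)), e))))  →  pair(pair(a, b), b)   [R1 at 2]

pair(pair(a, b), b)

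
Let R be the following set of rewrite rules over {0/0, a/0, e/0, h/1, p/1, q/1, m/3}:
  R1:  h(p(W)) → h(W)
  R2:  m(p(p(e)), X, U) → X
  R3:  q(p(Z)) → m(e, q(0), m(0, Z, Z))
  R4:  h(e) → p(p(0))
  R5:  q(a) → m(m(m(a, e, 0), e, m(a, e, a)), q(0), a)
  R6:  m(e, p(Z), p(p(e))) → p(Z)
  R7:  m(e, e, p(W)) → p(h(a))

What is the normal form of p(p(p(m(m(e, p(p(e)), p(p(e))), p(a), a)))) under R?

1. p(p(p(m(m(e, p(p(e)), p(p(e))), p(a), a))))  →  p(p(p(m(p(p(e)), p(a), a))))   [R6 at 1.1.1.1]
2. p(p(p(m(p(p(e)), p(a), a))))  →  p(p(p(p(a))))   [R2 at 1.1.1]

p(p(p(p(a))))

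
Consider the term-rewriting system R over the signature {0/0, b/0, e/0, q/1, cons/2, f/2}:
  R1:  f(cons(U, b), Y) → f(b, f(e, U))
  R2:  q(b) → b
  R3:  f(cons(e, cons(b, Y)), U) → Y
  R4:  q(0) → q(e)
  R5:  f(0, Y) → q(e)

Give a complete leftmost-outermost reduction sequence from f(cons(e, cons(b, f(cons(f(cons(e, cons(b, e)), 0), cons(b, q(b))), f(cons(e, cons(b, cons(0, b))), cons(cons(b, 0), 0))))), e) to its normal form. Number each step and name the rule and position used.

b

1. f(cons(e, cons(b, f(cons(f(cons(e, cons(b, e)), 0), cons(b, q(b))), f(cons(e, cons(b, cons(0, b))), cons(cons(b, 0), 0))))), e)  →  f(cons(f(cons(e, cons(b, e)), 0), cons(b, q(b))), f(cons(e, cons(b, cons(0, b))), cons(cons(b, 0), 0)))   [R3 at ε]
2. f(cons(f(cons(e, cons(b, e)), 0), cons(b, q(b))), f(cons(e, cons(b, cons(0, b))), cons(cons(b, 0), 0)))  →  f(cons(e, cons(b, q(b))), f(cons(e, cons(b, cons(0, b))), cons(cons(b, 0), 0)))   [R3 at 1.1]
3. f(cons(e, cons(b, q(b))), f(cons(e, cons(b, cons(0, b))), cons(cons(b, 0), 0)))  →  q(b)   [R3 at ε]
4. q(b)  →  b   [R2 at ε]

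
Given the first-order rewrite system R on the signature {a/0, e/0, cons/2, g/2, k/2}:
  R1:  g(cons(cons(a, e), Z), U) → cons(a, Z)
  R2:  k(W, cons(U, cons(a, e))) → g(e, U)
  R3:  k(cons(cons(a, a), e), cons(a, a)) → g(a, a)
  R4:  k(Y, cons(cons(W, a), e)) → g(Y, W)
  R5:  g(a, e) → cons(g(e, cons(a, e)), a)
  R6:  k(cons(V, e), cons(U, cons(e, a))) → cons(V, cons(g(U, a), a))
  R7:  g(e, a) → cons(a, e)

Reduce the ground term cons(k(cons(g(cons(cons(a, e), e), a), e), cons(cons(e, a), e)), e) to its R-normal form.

cons(cons(a, e), e)

1. cons(k(cons(g(cons(cons(a, e), e), a), e), cons(cons(e, a), e)), e)  →  cons(g(cons(g(cons(cons(a, e), e), a), e), e), e)   [R4 at 1]
2. cons(g(cons(g(cons(cons(a, e), e), a), e), e), e)  →  cons(g(cons(cons(a, e), e), e), e)   [R1 at 1.1.1]
3. cons(g(cons(cons(a, e), e), e), e)  →  cons(cons(a, e), e)   [R1 at 1]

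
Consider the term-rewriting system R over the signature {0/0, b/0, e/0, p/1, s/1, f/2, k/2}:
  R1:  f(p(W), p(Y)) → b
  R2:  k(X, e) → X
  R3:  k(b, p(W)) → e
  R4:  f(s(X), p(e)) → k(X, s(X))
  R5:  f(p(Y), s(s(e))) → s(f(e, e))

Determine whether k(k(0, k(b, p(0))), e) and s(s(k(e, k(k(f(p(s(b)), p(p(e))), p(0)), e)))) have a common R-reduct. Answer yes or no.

no — NF(t₁) = 0, NF(t₂) = s(s(e))

Reduce t₁ = k(k(0, k(b, p(0))), e):
1. k(k(0, k(b, p(0))), e)  →  k(0, k(b, p(0)))   [R2 at ε]
2. k(0, k(b, p(0)))  →  k(0, e)   [R3 at 2]
3. k(0, e)  →  0   [R2 at ε]

Reduce t₂ = s(s(k(e, k(k(f(p(s(b)), p(p(e))), p(0)), e)))):
1. s(s(k(e, k(k(f(p(s(b)), p(p(e))), p(0)), e))))  →  s(s(k(e, k(f(p(s(b)), p(p(e))), p(0)))))   [R2 at 1.1.2]
2. s(s(k(e, k(f(p(s(b)), p(p(e))), p(0)))))  →  s(s(k(e, k(b, p(0)))))   [R1 at 1.1.2.1]
3. s(s(k(e, k(b, p(0)))))  →  s(s(k(e, e)))   [R3 at 1.1.2]
4. s(s(k(e, e)))  →  s(s(e))   [R2 at 1.1]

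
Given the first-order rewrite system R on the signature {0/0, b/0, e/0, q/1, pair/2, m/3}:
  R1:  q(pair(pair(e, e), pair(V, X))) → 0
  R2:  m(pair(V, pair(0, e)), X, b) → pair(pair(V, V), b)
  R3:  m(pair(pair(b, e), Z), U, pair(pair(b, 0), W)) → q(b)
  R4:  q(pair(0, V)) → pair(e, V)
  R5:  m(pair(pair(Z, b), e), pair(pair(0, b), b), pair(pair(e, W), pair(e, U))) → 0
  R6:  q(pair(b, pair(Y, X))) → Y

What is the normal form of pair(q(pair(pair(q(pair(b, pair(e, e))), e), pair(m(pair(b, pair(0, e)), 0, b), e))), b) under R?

1. pair(q(pair(pair(q(pair(b, pair(e, e))), e), pair(m(pair(b, pair(0, e)), 0, b), e))), b)  →  pair(q(pair(pair(e, e), pair(m(pair(b, pair(0, e)), 0, b), e))), b)   [R6 at 1.1.1.1]
2. pair(q(pair(pair(e, e), pair(m(pair(b, pair(0, e)), 0, b), e))), b)  →  pair(0, b)   [R1 at 1]

pair(0, b)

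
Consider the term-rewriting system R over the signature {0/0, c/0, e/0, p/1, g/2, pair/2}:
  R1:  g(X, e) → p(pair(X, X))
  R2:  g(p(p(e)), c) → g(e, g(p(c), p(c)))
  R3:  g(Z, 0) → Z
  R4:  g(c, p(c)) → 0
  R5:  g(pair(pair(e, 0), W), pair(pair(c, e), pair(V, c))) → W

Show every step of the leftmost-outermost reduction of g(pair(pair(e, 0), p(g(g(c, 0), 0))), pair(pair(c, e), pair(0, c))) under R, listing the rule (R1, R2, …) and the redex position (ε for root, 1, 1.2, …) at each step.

p(c)

1. g(pair(pair(e, 0), p(g(g(c, 0), 0))), pair(pair(c, e), pair(0, c)))  →  p(g(g(c, 0), 0))   [R5 at ε]
2. p(g(g(c, 0), 0))  →  p(g(c, 0))   [R3 at 1]
3. p(g(c, 0))  →  p(c)   [R3 at 1]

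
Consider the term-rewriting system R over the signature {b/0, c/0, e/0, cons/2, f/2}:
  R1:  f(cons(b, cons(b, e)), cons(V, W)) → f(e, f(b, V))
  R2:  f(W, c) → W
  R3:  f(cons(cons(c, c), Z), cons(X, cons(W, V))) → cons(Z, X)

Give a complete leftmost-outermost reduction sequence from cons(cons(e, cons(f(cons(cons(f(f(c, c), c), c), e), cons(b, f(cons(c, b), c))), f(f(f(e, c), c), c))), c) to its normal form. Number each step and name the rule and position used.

cons(cons(e, cons(cons(e, b), e)), c)

1. cons(cons(e, cons(f(cons(cons(f(f(c, c), c), c), e), cons(b, f(cons(c, b), c))), f(f(f(e, c), c), c))), c)  →  cons(cons(e, cons(f(cons(cons(f(c, c), c), e), cons(b, f(cons(c, b), c))), f(f(f(e, c), c), c))), c)   [R2 at 1.2.1.1.1.1]
2. cons(cons(e, cons(f(cons(cons(f(c, c), c), e), cons(b, f(cons(c, b), c))), f(f(f(e, c), c), c))), c)  →  cons(cons(e, cons(f(cons(cons(c, c), e), cons(b, f(cons(c, b), c))), f(f(f(e, c), c), c))), c)   [R2 at 1.2.1.1.1.1]
3. cons(cons(e, cons(f(cons(cons(c, c), e), cons(b, f(cons(c, b), c))), f(f(f(e, c), c), c))), c)  →  cons(cons(e, cons(f(cons(cons(c, c), e), cons(b, cons(c, b))), f(f(f(e, c), c), c))), c)   [R2 at 1.2.1.2.2]
4. cons(cons(e, cons(f(cons(cons(c, c), e), cons(b, cons(c, b))), f(f(f(e, c), c), c))), c)  →  cons(cons(e, cons(cons(e, b), f(f(f(e, c), c), c))), c)   [R3 at 1.2.1]
5. cons(cons(e, cons(cons(e, b), f(f(f(e, c), c), c))), c)  →  cons(cons(e, cons(cons(e, b), f(f(e, c), c))), c)   [R2 at 1.2.2]
6. cons(cons(e, cons(cons(e, b), f(f(e, c), c))), c)  →  cons(cons(e, cons(cons(e, b), f(e, c))), c)   [R2 at 1.2.2]
7. cons(cons(e, cons(cons(e, b), f(e, c))), c)  →  cons(cons(e, cons(cons(e, b), e)), c)   [R2 at 1.2.2]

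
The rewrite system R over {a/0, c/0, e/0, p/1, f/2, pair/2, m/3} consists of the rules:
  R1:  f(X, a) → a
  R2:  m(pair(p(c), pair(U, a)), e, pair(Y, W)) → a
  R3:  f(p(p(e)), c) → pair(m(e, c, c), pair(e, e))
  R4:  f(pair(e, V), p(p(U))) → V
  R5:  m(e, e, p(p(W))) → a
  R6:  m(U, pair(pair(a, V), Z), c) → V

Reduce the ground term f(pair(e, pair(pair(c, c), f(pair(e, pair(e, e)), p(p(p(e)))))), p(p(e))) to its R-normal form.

1. f(pair(e, pair(pair(c, c), f(pair(e, pair(e, e)), p(p(p(e)))))), p(p(e)))  →  pair(pair(c, c), f(pair(e, pair(e, e)), p(p(p(e)))))   [R4 at ε]
2. pair(pair(c, c), f(pair(e, pair(e, e)), p(p(p(e)))))  →  pair(pair(c, c), pair(e, e))   [R4 at 2]

pair(pair(c, c), pair(e, e))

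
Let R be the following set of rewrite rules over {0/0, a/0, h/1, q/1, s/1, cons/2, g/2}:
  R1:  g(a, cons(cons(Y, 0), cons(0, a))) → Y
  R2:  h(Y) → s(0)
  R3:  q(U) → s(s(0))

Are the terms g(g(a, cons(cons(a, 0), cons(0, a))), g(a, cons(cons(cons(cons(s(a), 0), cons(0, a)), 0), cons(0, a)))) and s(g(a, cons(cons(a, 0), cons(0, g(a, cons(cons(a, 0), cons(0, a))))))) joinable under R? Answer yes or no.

Reduce t₁ = g(g(a, cons(cons(a, 0), cons(0, a))), g(a, cons(cons(cons(cons(s(a), 0), cons(0, a)), 0), cons(0, a)))):
1. g(g(a, cons(cons(a, 0), cons(0, a))), g(a, cons(cons(cons(cons(s(a), 0), cons(0, a)), 0), cons(0, a))))  →  g(a, g(a, cons(cons(cons(cons(s(a), 0), cons(0, a)), 0), cons(0, a))))   [R1 at 1]
2. g(a, g(a, cons(cons(cons(cons(s(a), 0), cons(0, a)), 0), cons(0, a))))  →  g(a, cons(cons(s(a), 0), cons(0, a)))   [R1 at 2]
3. g(a, cons(cons(s(a), 0), cons(0, a)))  →  s(a)   [R1 at ε]

Reduce t₂ = s(g(a, cons(cons(a, 0), cons(0, g(a, cons(cons(a, 0), cons(0, a))))))):
1. s(g(a, cons(cons(a, 0), cons(0, g(a, cons(cons(a, 0), cons(0, a)))))))  →  s(g(a, cons(cons(a, 0), cons(0, a))))   [R1 at 1.2.2.2]
2. s(g(a, cons(cons(a, 0), cons(0, a))))  →  s(a)   [R1 at 1]

yes — NF(t₁) = s(a), NF(t₂) = s(a)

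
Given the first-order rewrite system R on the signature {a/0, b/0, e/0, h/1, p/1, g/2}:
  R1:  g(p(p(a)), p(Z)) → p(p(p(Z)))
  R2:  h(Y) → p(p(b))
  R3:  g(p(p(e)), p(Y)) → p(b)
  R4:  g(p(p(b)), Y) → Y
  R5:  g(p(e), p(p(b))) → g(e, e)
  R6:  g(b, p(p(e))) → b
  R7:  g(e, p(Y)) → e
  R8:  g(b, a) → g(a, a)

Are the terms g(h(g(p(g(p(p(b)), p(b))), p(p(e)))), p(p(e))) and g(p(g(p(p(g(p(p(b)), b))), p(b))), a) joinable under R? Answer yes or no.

no — NF(t₁) = p(p(e)), NF(t₂) = a

Reduce t₁ = g(h(g(p(g(p(p(b)), p(b))), p(p(e)))), p(p(e))):
1. g(h(g(p(g(p(p(b)), p(b))), p(p(e)))), p(p(e)))  →  g(p(p(b)), p(p(e)))   [R2 at 1]
2. g(p(p(b)), p(p(e)))  →  p(p(e))   [R4 at ε]

Reduce t₂ = g(p(g(p(p(g(p(p(b)), b))), p(b))), a):
1. g(p(g(p(p(g(p(p(b)), b))), p(b))), a)  →  g(p(g(p(p(b)), p(b))), a)   [R4 at 1.1.1.1.1]
2. g(p(g(p(p(b)), p(b))), a)  →  g(p(p(b)), a)   [R4 at 1.1]
3. g(p(p(b)), a)  →  a   [R4 at ε]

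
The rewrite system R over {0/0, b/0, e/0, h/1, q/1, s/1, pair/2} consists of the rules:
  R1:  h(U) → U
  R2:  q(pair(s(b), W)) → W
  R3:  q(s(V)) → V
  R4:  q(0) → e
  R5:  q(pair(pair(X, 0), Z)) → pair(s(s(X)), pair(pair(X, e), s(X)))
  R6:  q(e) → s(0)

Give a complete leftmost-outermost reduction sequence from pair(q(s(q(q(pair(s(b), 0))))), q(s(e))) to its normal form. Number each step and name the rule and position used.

pair(e, e)

1. pair(q(s(q(q(pair(s(b), 0))))), q(s(e)))  →  pair(q(q(pair(s(b), 0))), q(s(e)))   [R3 at 1]
2. pair(q(q(pair(s(b), 0))), q(s(e)))  →  pair(q(0), q(s(e)))   [R2 at 1.1]
3. pair(q(0), q(s(e)))  →  pair(e, q(s(e)))   [R4 at 1]
4. pair(e, q(s(e)))  →  pair(e, e)   [R3 at 2]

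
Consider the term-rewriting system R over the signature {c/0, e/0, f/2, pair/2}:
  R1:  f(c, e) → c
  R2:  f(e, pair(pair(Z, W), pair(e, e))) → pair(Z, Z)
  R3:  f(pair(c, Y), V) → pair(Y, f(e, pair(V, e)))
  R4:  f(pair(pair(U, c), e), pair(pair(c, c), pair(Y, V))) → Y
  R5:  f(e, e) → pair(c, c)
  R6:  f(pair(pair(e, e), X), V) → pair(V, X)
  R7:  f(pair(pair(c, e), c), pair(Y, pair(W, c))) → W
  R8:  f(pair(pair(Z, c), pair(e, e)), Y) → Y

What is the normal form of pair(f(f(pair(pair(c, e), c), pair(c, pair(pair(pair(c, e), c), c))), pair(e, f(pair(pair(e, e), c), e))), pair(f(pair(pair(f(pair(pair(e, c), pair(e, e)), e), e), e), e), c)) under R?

1. pair(f(f(pair(pair(c, e), c), pair(c, pair(pair(pair(c, e), c), c))), pair(e, f(pair(pair(e, e), c), e))), pair(f(pair(pair(f(pair(pair(e, c), pair(e, e)), e), e), e), e), c))  →  pair(f(pair(pair(c, e), c), pair(e, f(pair(pair(e, e), c), e))), pair(f(pair(pair(f(pair(pair(e, c), pair(e, e)), e), e), e), e), c))   [R7 at 1.1]
2. pair(f(pair(pair(c, e), c), pair(e, f(pair(pair(e, e), c), e))), pair(f(pair(pair(f(pair(pair(e, c), pair(e, e)), e), e), e), e), c))  →  pair(f(pair(pair(c, e), c), pair(e, pair(e, c))), pair(f(pair(pair(f(pair(pair(e, c), pair(e, e)), e), e), e), e), c))   [R6 at 1.2.2]
3. pair(f(pair(pair(c, e), c), pair(e, pair(e, c))), pair(f(pair(pair(f(pair(pair(e, c), pair(e, e)), e), e), e), e), c))  →  pair(e, pair(f(pair(pair(f(pair(pair(e, c), pair(e, e)), e), e), e), e), c))   [R7 at 1]
4. pair(e, pair(f(pair(pair(f(pair(pair(e, c), pair(e, e)), e), e), e), e), c))  →  pair(e, pair(f(pair(pair(e, e), e), e), c))   [R8 at 2.1.1.1.1]
5. pair(e, pair(f(pair(pair(e, e), e), e), c))  →  pair(e, pair(pair(e, e), c))   [R6 at 2.1]

pair(e, pair(pair(e, e), c))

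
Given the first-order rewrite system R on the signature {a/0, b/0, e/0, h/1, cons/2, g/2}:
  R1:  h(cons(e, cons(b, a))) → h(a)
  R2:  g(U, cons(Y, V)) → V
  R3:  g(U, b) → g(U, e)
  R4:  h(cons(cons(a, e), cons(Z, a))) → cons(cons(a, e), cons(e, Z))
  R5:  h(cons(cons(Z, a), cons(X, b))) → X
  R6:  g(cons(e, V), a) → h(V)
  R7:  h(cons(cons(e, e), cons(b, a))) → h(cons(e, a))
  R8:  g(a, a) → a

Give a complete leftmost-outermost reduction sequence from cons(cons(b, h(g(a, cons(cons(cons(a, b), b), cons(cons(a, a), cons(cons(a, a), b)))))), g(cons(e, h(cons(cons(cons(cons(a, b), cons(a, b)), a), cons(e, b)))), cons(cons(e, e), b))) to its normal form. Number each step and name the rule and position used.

cons(cons(b, cons(a, a)), b)

1. cons(cons(b, h(g(a, cons(cons(cons(a, b), b), cons(cons(a, a), cons(cons(a, a), b)))))), g(cons(e, h(cons(cons(cons(cons(a, b), cons(a, b)), a), cons(e, b)))), cons(cons(e, e), b)))  →  cons(cons(b, h(cons(cons(a, a), cons(cons(a, a), b)))), g(cons(e, h(cons(cons(cons(cons(a, b), cons(a, b)), a), cons(e, b)))), cons(cons(e, e), b)))   [R2 at 1.2.1]
2. cons(cons(b, h(cons(cons(a, a), cons(cons(a, a), b)))), g(cons(e, h(cons(cons(cons(cons(a, b), cons(a, b)), a), cons(e, b)))), cons(cons(e, e), b)))  →  cons(cons(b, cons(a, a)), g(cons(e, h(cons(cons(cons(cons(a, b), cons(a, b)), a), cons(e, b)))), cons(cons(e, e), b)))   [R5 at 1.2]
3. cons(cons(b, cons(a, a)), g(cons(e, h(cons(cons(cons(cons(a, b), cons(a, b)), a), cons(e, b)))), cons(cons(e, e), b)))  →  cons(cons(b, cons(a, a)), b)   [R2 at 2]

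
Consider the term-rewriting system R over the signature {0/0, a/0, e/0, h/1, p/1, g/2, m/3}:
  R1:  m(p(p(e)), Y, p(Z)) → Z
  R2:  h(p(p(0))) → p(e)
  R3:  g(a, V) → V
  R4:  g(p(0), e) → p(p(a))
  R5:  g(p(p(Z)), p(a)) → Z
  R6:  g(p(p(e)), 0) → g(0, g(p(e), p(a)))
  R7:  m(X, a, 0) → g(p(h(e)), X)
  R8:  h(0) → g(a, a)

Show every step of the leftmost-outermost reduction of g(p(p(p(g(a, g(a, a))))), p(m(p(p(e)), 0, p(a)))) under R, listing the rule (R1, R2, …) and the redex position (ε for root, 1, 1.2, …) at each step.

p(a)

1. g(p(p(p(g(a, g(a, a))))), p(m(p(p(e)), 0, p(a))))  →  g(p(p(p(g(a, a)))), p(m(p(p(e)), 0, p(a))))   [R3 at 1.1.1.1]
2. g(p(p(p(g(a, a)))), p(m(p(p(e)), 0, p(a))))  →  g(p(p(p(a))), p(m(p(p(e)), 0, p(a))))   [R3 at 1.1.1.1]
3. g(p(p(p(a))), p(m(p(p(e)), 0, p(a))))  →  g(p(p(p(a))), p(a))   [R1 at 2.1]
4. g(p(p(p(a))), p(a))  →  p(a)   [R5 at ε]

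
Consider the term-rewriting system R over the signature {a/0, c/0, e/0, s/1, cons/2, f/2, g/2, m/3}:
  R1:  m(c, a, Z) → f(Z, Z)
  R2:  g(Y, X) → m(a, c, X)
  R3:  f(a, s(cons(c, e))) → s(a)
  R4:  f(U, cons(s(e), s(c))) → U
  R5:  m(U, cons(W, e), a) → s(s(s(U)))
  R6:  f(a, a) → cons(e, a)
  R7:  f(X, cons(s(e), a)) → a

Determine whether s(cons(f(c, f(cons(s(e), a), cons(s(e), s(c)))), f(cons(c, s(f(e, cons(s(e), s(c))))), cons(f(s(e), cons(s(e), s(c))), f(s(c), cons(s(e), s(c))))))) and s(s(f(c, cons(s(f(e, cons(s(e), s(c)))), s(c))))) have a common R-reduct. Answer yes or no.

no — NF(t₁) = s(cons(a, cons(c, s(e)))), NF(t₂) = s(s(c))

Reduce t₁ = s(cons(f(c, f(cons(s(e), a), cons(s(e), s(c)))), f(cons(c, s(f(e, cons(s(e), s(c))))), cons(f(s(e), cons(s(e), s(c))), f(s(c), cons(s(e), s(c))))))):
1. s(cons(f(c, f(cons(s(e), a), cons(s(e), s(c)))), f(cons(c, s(f(e, cons(s(e), s(c))))), cons(f(s(e), cons(s(e), s(c))), f(s(c), cons(s(e), s(c)))))))  →  s(cons(f(c, cons(s(e), a)), f(cons(c, s(f(e, cons(s(e), s(c))))), cons(f(s(e), cons(s(e), s(c))), f(s(c), cons(s(e), s(c)))))))   [R4 at 1.1.2]
2. s(cons(f(c, cons(s(e), a)), f(cons(c, s(f(e, cons(s(e), s(c))))), cons(f(s(e), cons(s(e), s(c))), f(s(c), cons(s(e), s(c)))))))  →  s(cons(a, f(cons(c, s(f(e, cons(s(e), s(c))))), cons(f(s(e), cons(s(e), s(c))), f(s(c), cons(s(e), s(c)))))))   [R7 at 1.1]
3. s(cons(a, f(cons(c, s(f(e, cons(s(e), s(c))))), cons(f(s(e), cons(s(e), s(c))), f(s(c), cons(s(e), s(c)))))))  →  s(cons(a, f(cons(c, s(e)), cons(f(s(e), cons(s(e), s(c))), f(s(c), cons(s(e), s(c)))))))   [R4 at 1.2.1.2.1]
4. s(cons(a, f(cons(c, s(e)), cons(f(s(e), cons(s(e), s(c))), f(s(c), cons(s(e), s(c)))))))  →  s(cons(a, f(cons(c, s(e)), cons(s(e), f(s(c), cons(s(e), s(c)))))))   [R4 at 1.2.2.1]
5. s(cons(a, f(cons(c, s(e)), cons(s(e), f(s(c), cons(s(e), s(c)))))))  →  s(cons(a, f(cons(c, s(e)), cons(s(e), s(c)))))   [R4 at 1.2.2.2]
6. s(cons(a, f(cons(c, s(e)), cons(s(e), s(c)))))  →  s(cons(a, cons(c, s(e))))   [R4 at 1.2]

Reduce t₂ = s(s(f(c, cons(s(f(e, cons(s(e), s(c)))), s(c))))):
1. s(s(f(c, cons(s(f(e, cons(s(e), s(c)))), s(c)))))  →  s(s(f(c, cons(s(e), s(c)))))   [R4 at 1.1.2.1.1]
2. s(s(f(c, cons(s(e), s(c)))))  →  s(s(c))   [R4 at 1.1]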